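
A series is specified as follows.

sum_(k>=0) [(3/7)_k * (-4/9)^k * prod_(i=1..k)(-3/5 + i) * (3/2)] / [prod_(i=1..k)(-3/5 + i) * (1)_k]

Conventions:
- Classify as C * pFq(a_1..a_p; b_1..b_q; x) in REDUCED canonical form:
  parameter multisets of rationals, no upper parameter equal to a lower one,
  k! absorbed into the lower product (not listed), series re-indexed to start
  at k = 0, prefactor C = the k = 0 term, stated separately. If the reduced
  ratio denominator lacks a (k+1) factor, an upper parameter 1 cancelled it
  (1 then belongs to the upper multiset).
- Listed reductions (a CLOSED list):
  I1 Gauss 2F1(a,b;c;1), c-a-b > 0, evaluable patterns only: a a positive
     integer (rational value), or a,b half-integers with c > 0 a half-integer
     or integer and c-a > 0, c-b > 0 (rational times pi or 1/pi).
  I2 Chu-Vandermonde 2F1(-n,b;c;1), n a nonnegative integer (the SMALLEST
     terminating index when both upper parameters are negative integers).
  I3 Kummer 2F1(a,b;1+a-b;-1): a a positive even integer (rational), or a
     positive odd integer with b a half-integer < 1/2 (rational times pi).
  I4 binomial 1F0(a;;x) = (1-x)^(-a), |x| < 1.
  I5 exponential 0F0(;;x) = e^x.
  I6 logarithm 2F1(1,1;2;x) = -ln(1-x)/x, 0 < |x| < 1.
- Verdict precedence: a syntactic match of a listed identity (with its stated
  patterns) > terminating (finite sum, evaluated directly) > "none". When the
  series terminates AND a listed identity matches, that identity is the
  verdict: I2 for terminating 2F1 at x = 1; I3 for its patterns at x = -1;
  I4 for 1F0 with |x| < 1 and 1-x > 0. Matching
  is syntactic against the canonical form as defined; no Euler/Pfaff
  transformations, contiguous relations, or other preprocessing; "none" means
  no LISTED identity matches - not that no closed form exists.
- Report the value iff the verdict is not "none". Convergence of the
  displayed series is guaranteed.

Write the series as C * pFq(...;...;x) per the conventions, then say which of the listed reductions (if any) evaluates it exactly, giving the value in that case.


x = -4/9 here; the reduced form reads 1F0, upper {3/7}, lower {-}, C = 3/2. Verdict: this is the I4 binomial reduction (the 1F0 binomial series: exponent -3/7, x = -4/9). Value: (3/2) * (13/9)^(-3/7).

Key observation: x = (-4/9) and the lower running product (prefactor 3/2) is a rising factorial.
Ratio: r(k) = (-4/9) * (k+3/7) / [(k+1)] - poly over poly, x = (-4/9) from leading terms; C = 3/2 at k = 0.


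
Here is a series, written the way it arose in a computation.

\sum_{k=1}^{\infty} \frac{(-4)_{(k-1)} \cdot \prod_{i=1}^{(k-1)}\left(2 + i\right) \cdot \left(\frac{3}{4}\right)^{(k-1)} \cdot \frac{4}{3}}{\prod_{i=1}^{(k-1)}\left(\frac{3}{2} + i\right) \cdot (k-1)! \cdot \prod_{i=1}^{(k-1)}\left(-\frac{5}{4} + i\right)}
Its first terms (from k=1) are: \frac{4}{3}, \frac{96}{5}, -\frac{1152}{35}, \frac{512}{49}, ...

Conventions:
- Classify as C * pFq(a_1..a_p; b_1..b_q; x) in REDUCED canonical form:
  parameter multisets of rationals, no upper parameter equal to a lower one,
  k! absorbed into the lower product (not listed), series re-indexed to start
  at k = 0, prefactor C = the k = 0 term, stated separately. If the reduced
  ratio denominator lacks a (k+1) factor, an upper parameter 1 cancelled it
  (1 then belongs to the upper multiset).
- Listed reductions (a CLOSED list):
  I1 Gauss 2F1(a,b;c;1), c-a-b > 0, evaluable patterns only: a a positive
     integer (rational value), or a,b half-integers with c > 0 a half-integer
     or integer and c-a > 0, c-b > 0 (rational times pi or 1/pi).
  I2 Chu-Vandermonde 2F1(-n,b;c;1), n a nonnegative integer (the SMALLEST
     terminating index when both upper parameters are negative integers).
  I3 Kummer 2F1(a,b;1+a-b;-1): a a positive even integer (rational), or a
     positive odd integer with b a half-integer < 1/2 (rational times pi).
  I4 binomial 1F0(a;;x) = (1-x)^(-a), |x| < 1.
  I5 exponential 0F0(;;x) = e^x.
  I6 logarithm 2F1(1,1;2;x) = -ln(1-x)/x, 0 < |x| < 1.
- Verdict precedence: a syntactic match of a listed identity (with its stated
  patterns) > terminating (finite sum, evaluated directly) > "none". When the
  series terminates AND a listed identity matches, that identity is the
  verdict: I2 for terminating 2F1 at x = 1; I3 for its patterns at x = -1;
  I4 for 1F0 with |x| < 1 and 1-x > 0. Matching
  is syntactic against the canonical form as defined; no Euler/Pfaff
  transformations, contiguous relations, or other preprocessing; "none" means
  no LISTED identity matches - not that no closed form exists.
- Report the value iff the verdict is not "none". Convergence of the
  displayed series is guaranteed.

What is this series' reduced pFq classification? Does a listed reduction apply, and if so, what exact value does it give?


Reduced: x = \frac{3}{4}, 2F2, upper = {-4, 3}, lower = {-\frac{1}{4}, \frac{5}{2}}, C = \frac{4}{3}. Verdict: terminating - no listed pattern fits, but -4 in the upper list cuts the series at k = 4; direct evaluation. Its exact value is -\frac{6884}{2541}.

Key observation: from the first term \frac{4}{3}: the lower running product (C = 4/3) is a rising factorial.
Term ratio: r(k) = \frac{3}{4} * (k-4) (k+3) / [(k-\frac{1}{4}) (k+\frac{5}{2}) (k+1)] - rational in k. x = \frac{3}{4}; t_0 = \frac{4}{3}; negate the roots.


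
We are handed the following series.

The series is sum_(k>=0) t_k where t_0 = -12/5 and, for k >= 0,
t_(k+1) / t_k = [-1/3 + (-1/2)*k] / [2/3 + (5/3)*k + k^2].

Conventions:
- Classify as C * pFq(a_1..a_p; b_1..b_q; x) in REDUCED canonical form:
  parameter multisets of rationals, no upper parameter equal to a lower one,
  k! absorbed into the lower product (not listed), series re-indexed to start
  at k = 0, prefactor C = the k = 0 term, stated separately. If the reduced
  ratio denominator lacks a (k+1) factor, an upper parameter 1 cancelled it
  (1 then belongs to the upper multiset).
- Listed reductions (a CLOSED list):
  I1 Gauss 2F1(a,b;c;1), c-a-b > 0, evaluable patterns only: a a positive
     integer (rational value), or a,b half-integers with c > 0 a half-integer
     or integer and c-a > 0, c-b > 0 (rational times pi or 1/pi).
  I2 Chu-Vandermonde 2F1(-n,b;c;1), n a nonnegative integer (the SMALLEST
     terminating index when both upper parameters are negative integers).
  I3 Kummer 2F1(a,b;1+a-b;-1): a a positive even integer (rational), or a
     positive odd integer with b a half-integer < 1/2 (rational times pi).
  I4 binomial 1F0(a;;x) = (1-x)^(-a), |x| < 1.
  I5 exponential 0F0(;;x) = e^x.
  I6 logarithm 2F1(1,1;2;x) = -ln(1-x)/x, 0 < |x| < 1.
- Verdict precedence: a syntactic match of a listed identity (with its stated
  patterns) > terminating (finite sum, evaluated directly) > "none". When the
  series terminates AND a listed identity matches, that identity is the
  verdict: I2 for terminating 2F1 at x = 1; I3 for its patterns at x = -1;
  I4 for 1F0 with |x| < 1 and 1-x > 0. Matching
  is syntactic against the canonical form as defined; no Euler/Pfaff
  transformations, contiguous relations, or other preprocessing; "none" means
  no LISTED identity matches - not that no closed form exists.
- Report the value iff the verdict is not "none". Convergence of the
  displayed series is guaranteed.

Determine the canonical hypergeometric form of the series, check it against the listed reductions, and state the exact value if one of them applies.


The series (x = -1/2) is 0F0: upper {-}, lower {-}, prefactor -12/5. Verdict: this is the I5 exponential reduction (the 0F0 exponential series at x = -1/2). Sum: (-12/5) * e^(-1/2).

Key step: t_0 being -12/5, the expanded ratio factors over Q; prefactor -12/5, roots give parameters.
Consecutive-term ratio: r(k) = (-1/2) * 1 / [(k+1)] ; factor over Q: parameters, x = (-1/2), and C = -12/5.


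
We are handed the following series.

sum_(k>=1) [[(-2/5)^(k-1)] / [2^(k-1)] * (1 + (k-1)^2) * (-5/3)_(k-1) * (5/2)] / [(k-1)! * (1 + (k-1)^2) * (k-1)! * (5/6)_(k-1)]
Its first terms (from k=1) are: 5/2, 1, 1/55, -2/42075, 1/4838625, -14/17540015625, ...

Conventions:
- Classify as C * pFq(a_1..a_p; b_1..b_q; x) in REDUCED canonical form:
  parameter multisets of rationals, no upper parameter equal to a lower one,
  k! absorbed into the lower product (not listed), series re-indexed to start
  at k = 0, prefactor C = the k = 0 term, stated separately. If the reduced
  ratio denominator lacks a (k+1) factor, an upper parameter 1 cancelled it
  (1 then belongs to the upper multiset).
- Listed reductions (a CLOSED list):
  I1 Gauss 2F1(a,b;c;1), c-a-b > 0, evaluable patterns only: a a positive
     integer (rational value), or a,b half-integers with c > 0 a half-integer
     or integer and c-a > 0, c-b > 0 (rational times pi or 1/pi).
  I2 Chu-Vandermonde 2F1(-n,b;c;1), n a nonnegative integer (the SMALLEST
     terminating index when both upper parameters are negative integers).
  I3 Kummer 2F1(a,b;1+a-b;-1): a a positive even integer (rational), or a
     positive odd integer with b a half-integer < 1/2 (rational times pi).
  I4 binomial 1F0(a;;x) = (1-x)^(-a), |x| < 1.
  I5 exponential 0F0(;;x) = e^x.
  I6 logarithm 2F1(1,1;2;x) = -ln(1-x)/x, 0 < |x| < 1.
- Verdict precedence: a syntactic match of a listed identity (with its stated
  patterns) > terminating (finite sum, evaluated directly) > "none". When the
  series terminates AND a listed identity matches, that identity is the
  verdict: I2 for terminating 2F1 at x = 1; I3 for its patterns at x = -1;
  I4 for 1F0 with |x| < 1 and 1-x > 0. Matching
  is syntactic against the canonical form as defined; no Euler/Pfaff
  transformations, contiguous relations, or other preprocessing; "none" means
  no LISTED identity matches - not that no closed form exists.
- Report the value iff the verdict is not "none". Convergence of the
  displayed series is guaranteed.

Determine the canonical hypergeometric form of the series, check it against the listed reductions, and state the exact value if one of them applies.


Classification (C = 5/2): 1F2 with upper {-5/3}, lower {5/6, 1}, argument x = -1/5. Verdict: none. Every listed pattern misses the 1F2 form at -1/5, upper {-5/3}.

First insight: with t_0 = 5/2, the two k-th powers (prefactor 5/2) combine into one argument.
Adjacent-term ratio: r(k) = (-1/5) * (k-5/3) / [(k+5/6) (k+1) (k+1)] - poly over poly, x = (-1/5) from leading terms; C = 5/2 at k = 0.


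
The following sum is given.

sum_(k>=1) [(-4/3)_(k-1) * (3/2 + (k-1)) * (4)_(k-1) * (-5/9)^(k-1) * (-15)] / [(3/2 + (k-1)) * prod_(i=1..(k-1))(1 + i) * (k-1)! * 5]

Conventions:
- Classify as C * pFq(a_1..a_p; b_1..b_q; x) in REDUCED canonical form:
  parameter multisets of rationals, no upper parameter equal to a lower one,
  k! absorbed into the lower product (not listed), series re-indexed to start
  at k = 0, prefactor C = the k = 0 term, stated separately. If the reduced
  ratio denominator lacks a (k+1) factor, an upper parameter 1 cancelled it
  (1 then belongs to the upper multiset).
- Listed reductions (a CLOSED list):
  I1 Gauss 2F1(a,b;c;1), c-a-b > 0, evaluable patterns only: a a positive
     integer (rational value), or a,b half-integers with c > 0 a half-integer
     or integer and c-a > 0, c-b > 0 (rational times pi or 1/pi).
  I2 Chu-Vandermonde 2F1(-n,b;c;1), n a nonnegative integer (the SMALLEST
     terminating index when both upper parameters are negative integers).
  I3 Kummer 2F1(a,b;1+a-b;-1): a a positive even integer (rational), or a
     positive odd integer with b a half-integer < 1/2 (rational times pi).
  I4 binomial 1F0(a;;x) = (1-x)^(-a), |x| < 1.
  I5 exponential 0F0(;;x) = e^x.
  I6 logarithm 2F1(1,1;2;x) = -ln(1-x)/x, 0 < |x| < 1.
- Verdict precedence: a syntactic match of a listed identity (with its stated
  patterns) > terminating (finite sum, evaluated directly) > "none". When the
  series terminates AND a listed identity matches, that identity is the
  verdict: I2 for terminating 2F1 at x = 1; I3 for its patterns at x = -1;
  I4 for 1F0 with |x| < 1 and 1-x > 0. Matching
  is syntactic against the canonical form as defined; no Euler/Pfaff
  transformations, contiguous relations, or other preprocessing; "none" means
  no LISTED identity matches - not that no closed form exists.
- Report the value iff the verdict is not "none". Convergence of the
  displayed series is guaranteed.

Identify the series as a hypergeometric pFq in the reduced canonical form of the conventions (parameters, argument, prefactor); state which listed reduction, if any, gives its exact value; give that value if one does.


This is -3 * 2F1(-4/3, 4; 2; -5/9) in reduced canonical form. Verdict: no listed reduction: x = -5/9 and upper {-4/3, 4} fail every I1-I6 pattern.

First insight: t_0 = -3 here, and k + 3/2 divides numerator and denominator alike; C = -3 after cancelling.
Ratio: r(k) = (-5/9) * (k-4/3) (k+4) / [(k+2) (k+1)] ; factor over Q: parameters, x = (-5/9), and C = -3.


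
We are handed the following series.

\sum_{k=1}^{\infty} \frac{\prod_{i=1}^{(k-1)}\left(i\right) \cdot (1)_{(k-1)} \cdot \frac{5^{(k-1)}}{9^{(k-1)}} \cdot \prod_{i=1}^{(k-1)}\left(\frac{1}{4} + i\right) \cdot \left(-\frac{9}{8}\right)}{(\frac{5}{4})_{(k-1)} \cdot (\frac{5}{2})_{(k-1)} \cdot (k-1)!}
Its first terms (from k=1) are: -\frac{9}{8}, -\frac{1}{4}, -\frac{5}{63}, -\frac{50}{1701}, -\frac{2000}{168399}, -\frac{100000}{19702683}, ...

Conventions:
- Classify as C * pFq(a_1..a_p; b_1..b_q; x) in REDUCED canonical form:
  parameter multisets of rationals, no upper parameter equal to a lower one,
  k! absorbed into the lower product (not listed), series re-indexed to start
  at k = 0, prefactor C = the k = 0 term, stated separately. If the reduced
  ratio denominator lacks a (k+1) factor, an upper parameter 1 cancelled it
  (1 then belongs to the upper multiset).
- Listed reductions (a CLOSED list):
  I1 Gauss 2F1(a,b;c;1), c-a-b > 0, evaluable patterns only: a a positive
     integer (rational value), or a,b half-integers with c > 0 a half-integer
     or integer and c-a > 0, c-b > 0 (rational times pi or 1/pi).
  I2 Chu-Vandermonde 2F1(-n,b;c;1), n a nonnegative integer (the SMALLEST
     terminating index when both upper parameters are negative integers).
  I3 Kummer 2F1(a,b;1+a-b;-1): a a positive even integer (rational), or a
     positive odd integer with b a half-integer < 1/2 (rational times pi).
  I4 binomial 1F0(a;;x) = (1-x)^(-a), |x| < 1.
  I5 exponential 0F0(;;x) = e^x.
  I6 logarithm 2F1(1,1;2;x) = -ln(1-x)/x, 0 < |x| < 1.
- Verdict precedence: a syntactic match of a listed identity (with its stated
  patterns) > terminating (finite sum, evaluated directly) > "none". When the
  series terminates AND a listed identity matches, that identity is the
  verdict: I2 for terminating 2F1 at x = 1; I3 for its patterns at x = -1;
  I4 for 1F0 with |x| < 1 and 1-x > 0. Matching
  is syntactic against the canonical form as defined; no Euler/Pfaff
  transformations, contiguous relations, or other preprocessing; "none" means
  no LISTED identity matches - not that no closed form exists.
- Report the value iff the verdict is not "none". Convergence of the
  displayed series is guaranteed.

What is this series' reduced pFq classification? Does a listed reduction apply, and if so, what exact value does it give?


At argument \frac{5}{9}: a 2F1 with upper {1, 1}, lower {\frac{5}{2}}, scaled by C = -\frac{9}{8}. Verdict: none here - no I1-I6 shape fits x = \frac{5}{9} with lower {\frac{5}{2}}.

Key observation: t_0 being -\frac{9}{8}, the two geometric factors (C = -9/8) combine into one argument.
Step ratio: r(k) = \frac{5}{9} * (k+1) (k+1) / [(k+\frac{5}{2}) (k+1)] ; factor over Q: parameters, x = \frac{5}{9}, and C = -\frac{9}{8}.


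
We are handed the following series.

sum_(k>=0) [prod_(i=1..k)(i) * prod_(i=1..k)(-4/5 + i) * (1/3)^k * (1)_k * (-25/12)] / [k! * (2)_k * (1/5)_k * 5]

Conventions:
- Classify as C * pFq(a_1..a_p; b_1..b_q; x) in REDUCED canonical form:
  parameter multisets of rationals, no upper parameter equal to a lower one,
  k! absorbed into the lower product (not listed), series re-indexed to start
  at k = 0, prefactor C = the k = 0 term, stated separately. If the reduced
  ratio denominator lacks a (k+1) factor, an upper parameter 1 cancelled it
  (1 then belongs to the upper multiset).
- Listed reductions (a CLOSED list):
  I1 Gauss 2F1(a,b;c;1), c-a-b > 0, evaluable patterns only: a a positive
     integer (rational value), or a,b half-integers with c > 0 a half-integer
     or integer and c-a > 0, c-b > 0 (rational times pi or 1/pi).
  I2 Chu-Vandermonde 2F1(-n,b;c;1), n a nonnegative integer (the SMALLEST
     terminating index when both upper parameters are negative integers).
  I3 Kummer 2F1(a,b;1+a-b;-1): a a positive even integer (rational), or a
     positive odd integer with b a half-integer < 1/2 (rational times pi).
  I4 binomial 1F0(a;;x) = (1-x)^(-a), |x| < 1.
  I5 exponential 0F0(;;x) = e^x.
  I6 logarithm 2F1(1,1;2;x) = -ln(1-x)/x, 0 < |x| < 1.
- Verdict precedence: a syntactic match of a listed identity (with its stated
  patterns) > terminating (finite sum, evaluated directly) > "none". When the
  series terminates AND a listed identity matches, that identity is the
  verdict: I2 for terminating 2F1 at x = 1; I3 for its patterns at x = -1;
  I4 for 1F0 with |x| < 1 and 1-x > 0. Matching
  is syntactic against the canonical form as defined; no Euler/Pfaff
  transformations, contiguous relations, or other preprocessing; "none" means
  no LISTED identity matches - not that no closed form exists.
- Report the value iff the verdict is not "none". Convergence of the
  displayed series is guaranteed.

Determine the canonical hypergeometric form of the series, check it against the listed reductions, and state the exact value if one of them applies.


Canonical form: C = -5/12 times 2F1 with upper {1, 1}, lower {2}, x = 1/3. Verdict: this is logarithm (I6) (the logarithm: parameters (1,1;2), x = 1/3). Value: (5/4) * ln(2/3).

Key step: t_0 being -5/12, the constant factors (C = -5/12) combine into one prefactor.
Step ratio: r(k) = (1/3) * (k+1) (k+1) / [(k+2) (k+1)] - rational in k, leading ratio (1/3); with t_0 = -5/12, classification follows.


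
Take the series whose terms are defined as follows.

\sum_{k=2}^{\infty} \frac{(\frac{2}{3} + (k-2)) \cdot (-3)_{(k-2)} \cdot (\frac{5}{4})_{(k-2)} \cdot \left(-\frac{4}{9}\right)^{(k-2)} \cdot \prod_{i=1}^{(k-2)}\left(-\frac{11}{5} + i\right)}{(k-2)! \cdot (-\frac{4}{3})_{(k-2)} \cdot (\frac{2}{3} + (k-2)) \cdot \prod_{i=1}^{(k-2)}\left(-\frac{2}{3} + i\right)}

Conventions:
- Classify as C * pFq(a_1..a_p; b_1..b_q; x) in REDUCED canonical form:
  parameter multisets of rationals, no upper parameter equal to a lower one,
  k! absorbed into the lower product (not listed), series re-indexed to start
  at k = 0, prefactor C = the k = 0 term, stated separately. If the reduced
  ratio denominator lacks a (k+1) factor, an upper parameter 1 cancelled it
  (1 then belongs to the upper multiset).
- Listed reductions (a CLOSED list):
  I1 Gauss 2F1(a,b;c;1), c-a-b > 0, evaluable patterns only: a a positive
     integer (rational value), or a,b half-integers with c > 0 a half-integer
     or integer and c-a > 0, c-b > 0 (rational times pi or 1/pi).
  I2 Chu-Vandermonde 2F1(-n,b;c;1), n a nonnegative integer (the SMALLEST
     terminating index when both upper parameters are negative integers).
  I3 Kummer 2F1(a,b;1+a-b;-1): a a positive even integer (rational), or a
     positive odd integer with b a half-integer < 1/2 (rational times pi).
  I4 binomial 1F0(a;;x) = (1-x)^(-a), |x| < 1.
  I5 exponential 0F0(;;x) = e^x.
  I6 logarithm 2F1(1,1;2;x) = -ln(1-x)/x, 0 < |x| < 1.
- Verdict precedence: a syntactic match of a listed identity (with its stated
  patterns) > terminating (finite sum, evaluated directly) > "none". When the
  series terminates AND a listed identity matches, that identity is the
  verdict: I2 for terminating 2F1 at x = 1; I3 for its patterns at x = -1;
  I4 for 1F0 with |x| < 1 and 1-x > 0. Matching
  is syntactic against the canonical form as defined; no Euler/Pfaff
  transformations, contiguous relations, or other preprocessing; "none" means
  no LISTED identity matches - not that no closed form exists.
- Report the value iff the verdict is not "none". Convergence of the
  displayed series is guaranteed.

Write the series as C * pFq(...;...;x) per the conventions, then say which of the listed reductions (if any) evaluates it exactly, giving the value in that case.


With C = 1: the canonical form is 3F2(-3, -\frac{6}{5}, \frac{5}{4}; -\frac{4}{3}, \frac{1}{3}; -\frac{4}{9}). Verdict: terminating. With -3 upstairs the series is a 4-term polynomial sum; evaluated term by term. Exact value: \frac{11237}{1400}.

Key step: t_0 being 1, striking the common factor k + 2/3 reduces the term (C = 1, x = -4/9).
Consecutive-term ratio: r(k) = -\frac{4}{9} * (k-3) (k-\frac{6}{5}) (k+\frac{5}{4}) / [(k-\frac{4}{3}) (k+\frac{1}{3}) (k+1)] - poly over poly, x = -\frac{4}{9} from leading terms; C = 1 at k = 0.


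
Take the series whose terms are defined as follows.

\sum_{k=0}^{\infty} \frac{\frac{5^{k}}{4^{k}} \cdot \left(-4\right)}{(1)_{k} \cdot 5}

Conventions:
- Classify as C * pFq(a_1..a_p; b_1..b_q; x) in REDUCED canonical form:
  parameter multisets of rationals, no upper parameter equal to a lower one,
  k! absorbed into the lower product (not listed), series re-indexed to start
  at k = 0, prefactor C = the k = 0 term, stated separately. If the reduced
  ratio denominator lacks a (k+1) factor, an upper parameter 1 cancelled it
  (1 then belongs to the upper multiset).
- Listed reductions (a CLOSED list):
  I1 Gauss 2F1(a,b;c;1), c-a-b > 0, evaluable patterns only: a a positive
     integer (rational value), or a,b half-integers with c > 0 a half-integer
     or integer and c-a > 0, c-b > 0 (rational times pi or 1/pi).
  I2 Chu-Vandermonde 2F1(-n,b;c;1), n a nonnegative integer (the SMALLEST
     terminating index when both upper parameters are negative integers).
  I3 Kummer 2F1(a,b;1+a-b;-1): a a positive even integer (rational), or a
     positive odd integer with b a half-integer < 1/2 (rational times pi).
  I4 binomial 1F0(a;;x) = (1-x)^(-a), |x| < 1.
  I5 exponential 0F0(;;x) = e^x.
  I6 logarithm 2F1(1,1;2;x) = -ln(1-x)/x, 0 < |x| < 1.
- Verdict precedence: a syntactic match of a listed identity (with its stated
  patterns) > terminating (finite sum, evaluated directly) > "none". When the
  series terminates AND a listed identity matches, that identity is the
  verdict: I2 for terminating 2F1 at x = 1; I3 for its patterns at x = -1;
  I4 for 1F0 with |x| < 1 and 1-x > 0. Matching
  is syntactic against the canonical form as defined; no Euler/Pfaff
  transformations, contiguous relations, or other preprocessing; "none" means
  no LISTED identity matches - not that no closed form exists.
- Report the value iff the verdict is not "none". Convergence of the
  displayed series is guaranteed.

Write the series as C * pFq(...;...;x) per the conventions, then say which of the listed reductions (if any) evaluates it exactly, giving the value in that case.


At argument \frac{5}{4}: a 0F0 with upper {-}, lower {-}, scaled by C = -\frac{4}{5}. Verdict: exponential (I5) fires (the 0F0 exponential series at x = \frac{5}{4}). Exact value: \left(-\frac{4}{5}\right) \cdot e^{\frac{5}{4}}.

Structural cue: from the first term -\frac{4}{5}: the constant factors (prefactor -4/5) combine into one prefactor.
Ratio: r(k) = \frac{5}{4} * 1 / [(k+1)] - rational; roots negated = parameters, x = \frac{5}{4}, C = -\frac{4}{5}.


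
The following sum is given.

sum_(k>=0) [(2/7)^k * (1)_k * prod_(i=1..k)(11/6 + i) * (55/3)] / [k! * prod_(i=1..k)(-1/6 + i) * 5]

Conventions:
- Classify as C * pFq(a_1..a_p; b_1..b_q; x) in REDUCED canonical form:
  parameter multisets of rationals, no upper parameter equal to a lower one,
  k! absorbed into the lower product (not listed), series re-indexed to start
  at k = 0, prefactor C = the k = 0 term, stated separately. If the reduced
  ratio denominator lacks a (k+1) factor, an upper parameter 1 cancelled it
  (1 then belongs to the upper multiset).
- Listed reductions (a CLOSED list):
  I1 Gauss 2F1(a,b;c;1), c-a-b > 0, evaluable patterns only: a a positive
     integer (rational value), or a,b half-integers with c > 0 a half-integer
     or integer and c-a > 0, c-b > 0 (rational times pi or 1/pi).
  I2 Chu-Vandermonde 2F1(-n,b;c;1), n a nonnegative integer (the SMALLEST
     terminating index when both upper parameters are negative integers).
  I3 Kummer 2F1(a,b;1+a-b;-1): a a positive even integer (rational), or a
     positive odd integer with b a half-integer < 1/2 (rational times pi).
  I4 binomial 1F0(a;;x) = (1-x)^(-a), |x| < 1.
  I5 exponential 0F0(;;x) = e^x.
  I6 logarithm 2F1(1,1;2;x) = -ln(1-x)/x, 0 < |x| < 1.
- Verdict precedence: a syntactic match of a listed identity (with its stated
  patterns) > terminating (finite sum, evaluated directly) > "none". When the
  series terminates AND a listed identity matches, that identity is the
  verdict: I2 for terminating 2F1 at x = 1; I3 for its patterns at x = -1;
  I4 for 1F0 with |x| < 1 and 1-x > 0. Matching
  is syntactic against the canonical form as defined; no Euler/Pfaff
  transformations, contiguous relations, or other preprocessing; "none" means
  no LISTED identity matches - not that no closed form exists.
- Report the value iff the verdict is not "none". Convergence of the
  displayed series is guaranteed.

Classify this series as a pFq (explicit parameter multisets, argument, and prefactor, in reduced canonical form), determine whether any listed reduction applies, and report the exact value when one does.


Canonical form: C = 11/3 times 2F1 with upper {1, 17/6}, lower {5/6}, x = 2/7. Verdict: no listed reduction: x = 2/7 and upper {1, 17/6} fail every I1-I6 pattern.

Structural cue: t_0 being 11/3, the running product (prefactor 11/3) telescopes to a rising factorial.
Step ratio: r(k) = (2/7) * (k+1) (k+17/6) / [(k+5/6) (k+1)] - rational in k. x = (2/7); t_0 = 11/3; negate the roots.


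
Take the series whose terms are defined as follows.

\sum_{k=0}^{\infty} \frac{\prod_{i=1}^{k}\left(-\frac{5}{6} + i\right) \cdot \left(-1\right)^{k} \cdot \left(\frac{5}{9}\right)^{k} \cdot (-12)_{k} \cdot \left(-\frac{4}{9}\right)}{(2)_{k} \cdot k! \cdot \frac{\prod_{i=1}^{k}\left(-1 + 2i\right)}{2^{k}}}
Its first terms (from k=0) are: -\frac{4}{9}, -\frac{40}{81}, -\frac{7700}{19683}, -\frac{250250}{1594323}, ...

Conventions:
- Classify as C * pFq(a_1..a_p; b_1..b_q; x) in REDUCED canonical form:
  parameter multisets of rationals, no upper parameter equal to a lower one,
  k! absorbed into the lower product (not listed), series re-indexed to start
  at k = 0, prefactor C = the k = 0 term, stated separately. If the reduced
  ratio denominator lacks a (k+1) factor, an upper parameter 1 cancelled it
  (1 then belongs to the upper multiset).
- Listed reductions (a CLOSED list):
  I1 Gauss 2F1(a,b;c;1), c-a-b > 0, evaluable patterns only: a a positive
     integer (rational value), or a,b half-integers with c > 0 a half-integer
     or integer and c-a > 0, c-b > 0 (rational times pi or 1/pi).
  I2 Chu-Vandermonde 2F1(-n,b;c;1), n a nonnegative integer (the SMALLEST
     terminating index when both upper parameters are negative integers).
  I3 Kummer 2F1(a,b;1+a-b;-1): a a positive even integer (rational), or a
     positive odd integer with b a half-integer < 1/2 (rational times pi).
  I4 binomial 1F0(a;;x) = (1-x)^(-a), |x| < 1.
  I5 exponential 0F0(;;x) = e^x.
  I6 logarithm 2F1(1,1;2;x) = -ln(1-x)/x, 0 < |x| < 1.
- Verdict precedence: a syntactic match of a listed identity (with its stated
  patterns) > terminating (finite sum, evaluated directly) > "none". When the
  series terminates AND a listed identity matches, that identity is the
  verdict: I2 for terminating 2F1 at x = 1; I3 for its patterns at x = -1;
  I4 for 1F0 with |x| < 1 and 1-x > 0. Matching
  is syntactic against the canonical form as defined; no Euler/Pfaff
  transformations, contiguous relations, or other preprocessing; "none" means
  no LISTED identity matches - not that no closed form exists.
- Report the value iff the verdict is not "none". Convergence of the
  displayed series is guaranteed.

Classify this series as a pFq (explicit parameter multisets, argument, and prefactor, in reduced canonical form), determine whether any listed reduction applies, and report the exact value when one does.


Key step: t_0 being -\frac{4}{9}, the (-1)^k factor (prefactor -4/9) folds into the argument's sign.
Consecutive-term ratio: r(k) = -\frac{5}{9} * (k-12) (k+\frac{1}{6}) / [(k+\frac{1}{2}) (k+2) (k+1)] ; factor over Q: parameters, x = -\frac{5}{9}, and C = -\frac{4}{9}.

Classification (C = -\frac{4}{9}): 2F2 with upper {-12, \frac{1}{6}}, lower {\frac{1}{2}, 2}, argument x = -\frac{5}{9}. Verdict: terminating - the sum ends at index 12 because -12 is a negative integer; exact evaluation follows. Hence: -\frac{12206278989914575718247488213801}{7992286188108853378030265638656}.


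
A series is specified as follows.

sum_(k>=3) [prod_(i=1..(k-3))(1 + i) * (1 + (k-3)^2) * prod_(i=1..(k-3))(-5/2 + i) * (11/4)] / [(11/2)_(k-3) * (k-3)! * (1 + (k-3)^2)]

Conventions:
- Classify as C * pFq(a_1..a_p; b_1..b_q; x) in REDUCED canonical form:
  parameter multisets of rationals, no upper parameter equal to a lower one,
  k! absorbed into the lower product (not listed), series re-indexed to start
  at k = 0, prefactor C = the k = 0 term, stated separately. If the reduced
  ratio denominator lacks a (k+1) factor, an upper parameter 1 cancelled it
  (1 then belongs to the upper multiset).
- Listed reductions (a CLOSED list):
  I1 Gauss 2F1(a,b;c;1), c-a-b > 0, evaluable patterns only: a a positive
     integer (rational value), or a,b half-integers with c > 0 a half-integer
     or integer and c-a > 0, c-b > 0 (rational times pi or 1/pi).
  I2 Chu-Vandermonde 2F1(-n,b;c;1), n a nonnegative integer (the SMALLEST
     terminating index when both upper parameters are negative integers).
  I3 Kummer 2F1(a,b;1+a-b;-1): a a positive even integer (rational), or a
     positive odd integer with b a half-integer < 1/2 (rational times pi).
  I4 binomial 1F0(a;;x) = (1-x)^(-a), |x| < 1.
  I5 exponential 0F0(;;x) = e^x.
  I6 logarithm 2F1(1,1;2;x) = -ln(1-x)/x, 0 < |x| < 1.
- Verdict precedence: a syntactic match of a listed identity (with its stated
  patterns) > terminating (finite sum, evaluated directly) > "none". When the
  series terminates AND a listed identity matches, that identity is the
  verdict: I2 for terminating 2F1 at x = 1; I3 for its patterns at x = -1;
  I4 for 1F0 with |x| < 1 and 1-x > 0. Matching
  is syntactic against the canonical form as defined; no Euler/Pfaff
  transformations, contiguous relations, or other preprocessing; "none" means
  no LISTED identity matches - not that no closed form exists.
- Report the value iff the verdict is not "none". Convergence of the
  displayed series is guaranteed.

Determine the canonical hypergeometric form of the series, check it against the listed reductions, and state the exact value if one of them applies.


First insight: from the first term 11/4: k^2 + 1 divides numerator and denominator alike; C = 11/4 after cancelling.
Consecutive-term ratio: r(k) = 1 * (k-3/2) (k+2) / [(k+11/2) (k+1)] - rational in k, leading ratio 1; with t_0 = 11/4, classification follows.

The series (x = 1) is 2F1: upper {-3/2, 2}, lower {11/2}, prefactor 11/4. Verdict: this is Gauss (I1, integer-parameter pattern) (x = 1: the Gamma ratio telescopes since c-a-b = 5 > 0 and a = 2 in Z>0). Sum: 231/160.


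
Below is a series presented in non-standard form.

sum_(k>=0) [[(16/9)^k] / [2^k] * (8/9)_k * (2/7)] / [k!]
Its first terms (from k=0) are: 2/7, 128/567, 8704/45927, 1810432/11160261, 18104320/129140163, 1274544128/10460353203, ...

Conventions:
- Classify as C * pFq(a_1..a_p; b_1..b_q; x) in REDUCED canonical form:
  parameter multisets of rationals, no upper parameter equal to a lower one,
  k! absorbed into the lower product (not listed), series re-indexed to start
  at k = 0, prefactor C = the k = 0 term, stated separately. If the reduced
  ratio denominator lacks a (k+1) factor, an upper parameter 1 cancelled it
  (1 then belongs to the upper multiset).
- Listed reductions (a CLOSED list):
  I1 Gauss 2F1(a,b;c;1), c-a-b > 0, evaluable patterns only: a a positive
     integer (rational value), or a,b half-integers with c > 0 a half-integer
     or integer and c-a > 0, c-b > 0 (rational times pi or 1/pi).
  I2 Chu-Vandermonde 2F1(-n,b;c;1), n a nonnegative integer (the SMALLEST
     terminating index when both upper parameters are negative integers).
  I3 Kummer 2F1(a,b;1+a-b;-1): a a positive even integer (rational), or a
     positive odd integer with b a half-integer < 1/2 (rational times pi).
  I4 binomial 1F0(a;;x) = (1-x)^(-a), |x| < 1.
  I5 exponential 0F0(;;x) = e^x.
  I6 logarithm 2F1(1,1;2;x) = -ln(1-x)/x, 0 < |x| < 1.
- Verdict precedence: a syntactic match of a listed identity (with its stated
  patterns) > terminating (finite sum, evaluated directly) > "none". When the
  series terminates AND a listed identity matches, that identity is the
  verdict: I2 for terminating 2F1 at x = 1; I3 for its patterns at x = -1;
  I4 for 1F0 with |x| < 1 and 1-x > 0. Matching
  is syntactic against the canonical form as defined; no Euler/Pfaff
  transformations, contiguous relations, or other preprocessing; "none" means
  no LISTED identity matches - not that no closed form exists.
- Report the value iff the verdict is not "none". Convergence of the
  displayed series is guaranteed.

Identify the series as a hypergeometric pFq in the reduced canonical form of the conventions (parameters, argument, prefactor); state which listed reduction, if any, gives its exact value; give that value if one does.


This is 2/7 * 1F0(8/9; -; 8/9) in reduced canonical form. Verdict: the I4 binomial reduction matches (the 1F0 binomial series: exponent -8/9, x = 8/9). Its exact value is (2/7) * (1/9)^(-8/9).

Structural cue: t_0 = 2/7 here, and the two k-th powers (C = 2/7, x = 8/9) combine into one argument.
Ratio: r(k) = (8/9) * (k+8/9) / [(k+1)] - poly over poly, x = (8/9) from leading terms; C = 2/7 at k = 0.


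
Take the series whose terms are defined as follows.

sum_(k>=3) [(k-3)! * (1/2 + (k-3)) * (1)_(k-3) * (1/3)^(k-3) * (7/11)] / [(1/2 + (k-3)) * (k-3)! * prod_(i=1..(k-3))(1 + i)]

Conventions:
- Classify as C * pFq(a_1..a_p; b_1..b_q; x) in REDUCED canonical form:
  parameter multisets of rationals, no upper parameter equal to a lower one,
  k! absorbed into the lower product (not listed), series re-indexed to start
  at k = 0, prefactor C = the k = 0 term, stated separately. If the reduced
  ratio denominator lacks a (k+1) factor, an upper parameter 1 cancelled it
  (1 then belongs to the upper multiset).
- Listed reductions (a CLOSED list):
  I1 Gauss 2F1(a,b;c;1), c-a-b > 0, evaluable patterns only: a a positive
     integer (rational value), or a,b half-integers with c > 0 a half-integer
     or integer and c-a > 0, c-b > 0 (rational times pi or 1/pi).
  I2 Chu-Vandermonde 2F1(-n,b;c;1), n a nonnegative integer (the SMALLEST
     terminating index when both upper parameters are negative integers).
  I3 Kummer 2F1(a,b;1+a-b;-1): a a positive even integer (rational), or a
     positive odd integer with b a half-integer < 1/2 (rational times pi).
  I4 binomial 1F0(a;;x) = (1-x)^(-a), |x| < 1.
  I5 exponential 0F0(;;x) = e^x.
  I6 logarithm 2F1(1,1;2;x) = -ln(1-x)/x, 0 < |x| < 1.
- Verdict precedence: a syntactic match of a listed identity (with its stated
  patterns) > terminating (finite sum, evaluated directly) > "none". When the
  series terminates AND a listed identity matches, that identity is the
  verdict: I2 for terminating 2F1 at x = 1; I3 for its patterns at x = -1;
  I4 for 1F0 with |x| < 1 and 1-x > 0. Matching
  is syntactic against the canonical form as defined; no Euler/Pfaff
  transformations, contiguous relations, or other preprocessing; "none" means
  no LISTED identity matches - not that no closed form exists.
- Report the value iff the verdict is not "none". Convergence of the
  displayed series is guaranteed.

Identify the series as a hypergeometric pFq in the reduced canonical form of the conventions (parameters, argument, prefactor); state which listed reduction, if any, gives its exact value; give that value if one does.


The series (x = 1/3) is 2F1: upper {1, 1}, lower {2}, prefactor 7/11. Verdict: logarithm (I6) applies (the logarithm: parameters (1,1;2), x = 1/3). Exact value: (-21/11) * ln(2/3).

First insight: t_0 being 7/11, the lower running product (C = 7/11, x = 1/3) is a rising factorial.
Adjacent-term ratio: r(k) = (1/3) * (k+1) (k+1) / [(k+2) (k+1)] - rational in k, leading ratio (1/3); with t_0 = 7/11, classification follows.


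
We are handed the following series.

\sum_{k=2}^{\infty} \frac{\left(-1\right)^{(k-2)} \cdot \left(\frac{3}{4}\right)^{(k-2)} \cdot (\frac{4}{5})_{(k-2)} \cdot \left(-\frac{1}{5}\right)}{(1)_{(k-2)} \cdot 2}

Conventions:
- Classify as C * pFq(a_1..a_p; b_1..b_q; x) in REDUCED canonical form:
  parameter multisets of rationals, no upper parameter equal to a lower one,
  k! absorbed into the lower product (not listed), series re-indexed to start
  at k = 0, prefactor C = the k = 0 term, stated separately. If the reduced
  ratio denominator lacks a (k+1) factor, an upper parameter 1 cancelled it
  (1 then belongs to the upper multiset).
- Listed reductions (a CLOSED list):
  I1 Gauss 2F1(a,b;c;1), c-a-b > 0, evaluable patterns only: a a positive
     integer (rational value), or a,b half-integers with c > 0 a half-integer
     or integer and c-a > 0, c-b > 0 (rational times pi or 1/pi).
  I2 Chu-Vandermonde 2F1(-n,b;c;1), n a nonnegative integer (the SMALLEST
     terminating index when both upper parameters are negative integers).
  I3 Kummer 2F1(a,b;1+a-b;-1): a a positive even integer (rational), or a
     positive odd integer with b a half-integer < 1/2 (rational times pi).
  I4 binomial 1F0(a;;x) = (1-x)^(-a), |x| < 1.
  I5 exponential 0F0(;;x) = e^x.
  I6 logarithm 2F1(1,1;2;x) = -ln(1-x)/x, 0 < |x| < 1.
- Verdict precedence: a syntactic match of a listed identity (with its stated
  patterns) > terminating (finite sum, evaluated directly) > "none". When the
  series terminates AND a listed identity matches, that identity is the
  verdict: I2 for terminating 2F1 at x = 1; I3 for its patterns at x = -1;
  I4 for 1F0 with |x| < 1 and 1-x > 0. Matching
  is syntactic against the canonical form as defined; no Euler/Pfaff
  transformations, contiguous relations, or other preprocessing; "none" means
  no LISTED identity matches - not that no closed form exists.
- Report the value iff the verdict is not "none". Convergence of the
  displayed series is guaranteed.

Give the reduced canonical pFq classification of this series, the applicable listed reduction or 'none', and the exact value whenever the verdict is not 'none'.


The series (x = -\frac{3}{4}) is 1F0: upper {\frac{4}{5}}, lower {-}, prefactor -\frac{1}{10}. Verdict: the I4 binomial reduction applies (the 1F0 binomial series: exponent -4/5, x = -\frac{3}{4}). Exact value: \left(-\frac{1}{10}\right) \cdot \left(\frac{7}{4}\right)^{-\frac{4}{5}}.

Key observation: x = -\frac{3}{4} and the (-1)^k factor (C = -1/10, x = -3/4) folds into the argument's sign.
Step ratio: r(k) = -\frac{3}{4} * (k+\frac{4}{5}) / [(k+1)] - rational in k. x = -\frac{3}{4}; t_0 = -\frac{1}{10}; negate the roots.


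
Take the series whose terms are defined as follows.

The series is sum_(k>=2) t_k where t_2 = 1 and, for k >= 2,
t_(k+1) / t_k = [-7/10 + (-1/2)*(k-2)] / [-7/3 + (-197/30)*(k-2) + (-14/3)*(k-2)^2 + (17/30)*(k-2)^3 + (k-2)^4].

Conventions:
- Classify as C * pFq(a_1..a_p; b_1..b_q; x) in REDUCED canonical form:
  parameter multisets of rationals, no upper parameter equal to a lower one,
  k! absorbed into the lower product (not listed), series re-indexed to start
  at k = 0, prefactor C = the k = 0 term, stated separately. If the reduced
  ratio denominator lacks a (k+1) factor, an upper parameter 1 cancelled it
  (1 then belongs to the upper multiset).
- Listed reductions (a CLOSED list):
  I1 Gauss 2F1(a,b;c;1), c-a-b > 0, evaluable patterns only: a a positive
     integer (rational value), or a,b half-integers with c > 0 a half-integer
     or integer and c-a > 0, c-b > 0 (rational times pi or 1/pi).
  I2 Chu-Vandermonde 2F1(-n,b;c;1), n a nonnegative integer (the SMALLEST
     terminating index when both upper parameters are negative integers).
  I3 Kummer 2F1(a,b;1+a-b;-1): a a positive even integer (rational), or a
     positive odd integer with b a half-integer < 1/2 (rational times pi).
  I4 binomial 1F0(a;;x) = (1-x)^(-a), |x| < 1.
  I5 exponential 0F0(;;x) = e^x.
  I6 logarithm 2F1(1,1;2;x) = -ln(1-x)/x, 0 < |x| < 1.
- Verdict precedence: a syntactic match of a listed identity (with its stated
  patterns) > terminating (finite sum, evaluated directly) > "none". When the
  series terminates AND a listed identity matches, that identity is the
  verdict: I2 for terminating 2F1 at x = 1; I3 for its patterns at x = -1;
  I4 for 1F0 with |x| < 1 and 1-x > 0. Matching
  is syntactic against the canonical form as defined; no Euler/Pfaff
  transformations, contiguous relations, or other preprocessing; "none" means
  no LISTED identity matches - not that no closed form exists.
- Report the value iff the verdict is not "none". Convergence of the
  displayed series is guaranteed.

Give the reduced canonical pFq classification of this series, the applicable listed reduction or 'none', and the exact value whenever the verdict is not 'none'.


Key step: t_0 being 1, the parameter 7/5 appears in both the upper and lower lists and cancels.
Step ratio: r(k) = (-1/2) * 1 / [(k-5/2) (k+2/3) (k+1)] - rational in k, leading ratio (-1/2); with t_0 = 1, classification follows.

With C = 1: the canonical form is 0F2(-; -5/2, 2/3; -1/2). Verdict: no listed reduction: x = -1/2 and upper {-} fail every I1-I6 pattern.
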